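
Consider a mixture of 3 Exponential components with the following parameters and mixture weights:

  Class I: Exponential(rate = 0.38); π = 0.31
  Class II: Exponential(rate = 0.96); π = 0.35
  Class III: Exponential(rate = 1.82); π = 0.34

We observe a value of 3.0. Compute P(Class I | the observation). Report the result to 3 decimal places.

0.637

The responsibility of component k is w_k f_k(x) divided by Σ_j w_j f_j(x).
Evaluate each component's likelihood at the observed value:
  L_I = 0.121531
  L_II = 0.0538894
  L_III = 0.00774147
Weight by the priors:
  w_I·L_I = 0.31 × 0.121531 = 0.0376747
  w_II·L_II = 0.35 × 0.0538894 = 0.0188613
  w_III·L_III = 0.34 × 0.00774147 = 0.0026321
Denominator: 0.0376747 + 0.0188613 + 0.0026321 = 0.0591681
Responsibility of Class I: 0.0376747 / 0.0591681 ≈ 0.637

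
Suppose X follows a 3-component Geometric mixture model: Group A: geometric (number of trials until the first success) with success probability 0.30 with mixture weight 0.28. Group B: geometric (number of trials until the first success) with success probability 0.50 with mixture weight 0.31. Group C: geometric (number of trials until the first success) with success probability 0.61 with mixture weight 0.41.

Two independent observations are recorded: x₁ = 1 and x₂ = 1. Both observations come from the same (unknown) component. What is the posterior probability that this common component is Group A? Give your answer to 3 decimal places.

0.099

Apply Bayes' rule: the posterior for each component is proportional to its prior times its likelihood at x.
Since both observations come from the same component, the likelihood for component k is f_k(x₁)·f_k(x₂).
  L_A = [0.30·(1−0.30)^0 = 0.30·1 = 0.3] × [0.3] = 0.09
  L_B = [0.50·(1−0.50)^0 = 0.50·1 = 0.5] × [0.5] = 0.25
  L_C = [0.61·(1−0.61)^0 = 0.61·1 = 0.61] × [0.61] = 0.3721
Prior × likelihood for each component:
  π_A·L_A = 0.28 × 0.09 = 0.0252
  π_B·L_B = 0.31 × 0.25 = 0.0775
  π_C·L_C = 0.41 × 0.3721 = 0.152561
Sum: 0.0252 + 0.0775 + 0.152561 = 0.255261
So the posterior for Group A is 0.0252 / 0.255261 ≈ 0.099.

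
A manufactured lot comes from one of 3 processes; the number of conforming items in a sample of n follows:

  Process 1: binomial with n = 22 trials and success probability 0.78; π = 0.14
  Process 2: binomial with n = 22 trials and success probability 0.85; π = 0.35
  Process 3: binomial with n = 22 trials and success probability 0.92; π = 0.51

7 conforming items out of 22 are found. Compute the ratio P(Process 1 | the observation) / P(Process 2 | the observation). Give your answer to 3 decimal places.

Only the two components matter; the odds are (P(Z=i) f_i(x)) / (P(Z=j) f_j(x)).
Binomial probabilities:
  f_1 = C(22,7)·0.78^7·0.22^15 = 170544·0.175656·1.3688e-10 = 4.10052e-06
  f_2 = C(22,7)·0.85^7·0.15^15 = 170544·0.320577·4.37894e-13 = 2.39408e-08
  f_3 = C(22,7)·0.92^7·0.08^15 = 170544·0.557847·3.51844e-17 = 3.34735e-12
5.74073e-07 / 8.37926e-09 ≈ 68.511

68.511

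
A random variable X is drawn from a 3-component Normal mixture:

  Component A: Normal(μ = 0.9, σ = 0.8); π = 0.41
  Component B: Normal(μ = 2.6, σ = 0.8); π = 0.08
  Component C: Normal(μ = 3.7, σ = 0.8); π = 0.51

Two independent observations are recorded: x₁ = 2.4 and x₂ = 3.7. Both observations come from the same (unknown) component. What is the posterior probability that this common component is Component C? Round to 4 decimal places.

0.8181

Apply Bayes' rule: the posterior for each component is proportional to its prior times its likelihood at x.
Since both observations come from the same component, the likelihood for component k is f_k(x₁)·f_k(x₂).
  L_A = [0.0859828] × [0.00109085] = 9.37947e-05
  L_B = [0.483335] × [0.193765] = 0.0936536
  L_C = [0.133173] × [0.498678] = 0.0664103
Multiply by the mixture weights:
  π_A·L_A = 0.41 × 9.37947e-05 = 3.84558e-05
  π_B·L_B = 0.08 × 0.0936536 = 0.00749229
  π_C·L_C = 0.51 × 0.0664103 = 0.0338693
Marginal: 3.84558e-05 + 0.00749229 + 0.0338693 = 0.0414
Responsibility of Component C: 0.0338693 / 0.0414 ≈ 0.8181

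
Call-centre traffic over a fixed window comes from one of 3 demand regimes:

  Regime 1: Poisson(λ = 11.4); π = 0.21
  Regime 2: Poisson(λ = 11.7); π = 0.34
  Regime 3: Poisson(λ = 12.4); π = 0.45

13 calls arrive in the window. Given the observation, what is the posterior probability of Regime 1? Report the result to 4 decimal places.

P(component k | x) = π_k·f_k(x) / marginal(x), where marginal(x) = Σ_j π_j·f_j(x).
Component likelihoods at x = 13 calls:
  L_1 = e^(−11.4)·11.4^13/13! = 0.0987474
  L_2 = e^(−11.7)·11.7^13/13! = 0.102539
  L_3 = e^(−12.4)·12.4^13/13! = 0.10838
Prior × likelihood for each component:
  π_1·L_1 = 0.21 × 0.0987474 = 0.020737
  π_2·L_2 = 0.34 × 0.102539 = 0.0348634
  π_3·L_3 = 0.45 × 0.10838 = 0.0487711
Marginal: 0.020737 + 0.0348634 + 0.0487711 = 0.104371
P(Regime 1 | data) = 0.020737 / 0.104371 ≈ 0.1987

0.1987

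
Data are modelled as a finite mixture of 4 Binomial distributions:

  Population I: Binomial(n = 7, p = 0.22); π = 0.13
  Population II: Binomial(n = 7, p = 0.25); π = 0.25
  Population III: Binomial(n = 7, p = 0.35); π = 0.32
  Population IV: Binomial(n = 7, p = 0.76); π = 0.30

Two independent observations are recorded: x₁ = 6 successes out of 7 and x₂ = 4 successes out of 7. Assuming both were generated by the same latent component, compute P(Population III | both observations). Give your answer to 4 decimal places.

0.0240

Posterior ∝ prior × likelihood, so P(k | x) ∝ w_k f_k(x); normalise over all components.
Since both observations come from the same component, the likelihood for component k is f_k(x₁)·f_k(x₂).
  L_I = [C(7,6)·0.22^6·0.78^1 = 7·0.00011338·0.78 = 0.000619054] × [0.0389083] = 2.40864e-05
  L_II = [C(7,6)·0.25^6·0.75^1 = 7·0.000244141·0.75 = 0.00128174] × [0.0576782] = 7.39284e-05
  L_III = [C(7,6)·0.35^6·0.65^1 = 7·0.00183827·0.65 = 0.00836411] × [0.144238] = 0.00120642
  L_IV = [C(7,6)·0.76^6·0.24^1 = 7·0.1927·0.24 = 0.323736] × [0.16142] = 0.0522573
Unnormalised posteriors:
  w_I·L_I = 0.13 × 2.40864e-05 = 3.13123e-06
  w_II·L_II = 0.25 × 7.39284e-05 = 1.84821e-05
  w_III·L_III = 0.32 × 0.00120642 = 0.000386056
  w_IV·L_IV = 0.30 × 0.0522573 = 0.0156772
Normaliser: 3.13123e-06 + 1.84821e-05 + 0.000386056 + 0.0156772 = 0.0160849
Responsibility of Population III: 0.000386056 / 0.0160849 ≈ 0.0240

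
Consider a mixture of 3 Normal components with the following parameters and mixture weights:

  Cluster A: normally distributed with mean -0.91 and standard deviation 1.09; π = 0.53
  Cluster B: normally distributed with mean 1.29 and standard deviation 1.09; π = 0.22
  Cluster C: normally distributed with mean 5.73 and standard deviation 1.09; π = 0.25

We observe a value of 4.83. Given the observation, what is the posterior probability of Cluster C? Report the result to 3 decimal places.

The responsibility of component k is w_k f_k(x) divided by Σ_j w_j f_j(x).
Normal densities:
  f_A = (1/(1.09·√(2π)))·exp(−(4.83−-0.91)²/(2·1.09²)) = 0.366002·exp(-13.86567) = 3.48097e-07
  f_B = (1/(1.09·√(2π)))·exp(−(4.83−1.29)²/(2·1.09²)) = 0.366002·exp(-5.27380) = 0.00187543
  f_C = (1/(1.09·√(2π)))·exp(−(4.83−5.73)²/(2·1.09²)) = 0.366002·exp(-0.34088) = 0.26028
Unnormalised posteriors:
  w_A·f_A = 0.53 × 3.48097e-07 = 1.84492e-07
  w_B·f_B = 0.22 × 0.00187543 = 0.000412596
  w_C·f_C = 0.25 × 0.26028 = 0.06507
Evidence: 1.84492e-07 + 0.000412596 + 0.06507 = 0.0654828
P(Cluster C | data) ≈ 0.994

0.994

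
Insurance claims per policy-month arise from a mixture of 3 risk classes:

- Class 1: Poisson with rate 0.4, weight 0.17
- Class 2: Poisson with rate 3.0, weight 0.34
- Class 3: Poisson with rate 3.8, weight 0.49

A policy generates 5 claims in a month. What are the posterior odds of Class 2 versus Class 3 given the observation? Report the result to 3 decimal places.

Only the two components matter; the odds are (π_i f_i(x)) / (π_j f_j(x)).
Component likelihoods at x = 5 claims:
  p_1 = e^(−0.4)·0.4^5/5! = 5.72006e-05
  p_2 = e^(−3.0)·3.0^5/5! = 0.100819
  p_3 = e^(−3.8)·3.8^5/5! = 0.147713
Posterior odds = (π_2·p_2) / (π_3·p_3) = (0.34·0.100819) / (0.49·0.147713) = 0.0342784 / 0.0723792 ≈ 0.474

0.474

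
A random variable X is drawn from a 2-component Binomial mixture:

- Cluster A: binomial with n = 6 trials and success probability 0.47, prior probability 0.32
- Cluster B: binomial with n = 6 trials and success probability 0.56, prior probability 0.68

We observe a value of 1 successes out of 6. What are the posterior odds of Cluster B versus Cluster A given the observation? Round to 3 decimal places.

Posterior odds = (w_i f_i(x)) / (w_j f_j(x)); the normalising sum cancels.
Evaluate each component's likelihood at the observed value:
  L_A = 0.117931
  L_B = 0.0554119
0.0376801 / 0.037738 ≈ 0.998

0.998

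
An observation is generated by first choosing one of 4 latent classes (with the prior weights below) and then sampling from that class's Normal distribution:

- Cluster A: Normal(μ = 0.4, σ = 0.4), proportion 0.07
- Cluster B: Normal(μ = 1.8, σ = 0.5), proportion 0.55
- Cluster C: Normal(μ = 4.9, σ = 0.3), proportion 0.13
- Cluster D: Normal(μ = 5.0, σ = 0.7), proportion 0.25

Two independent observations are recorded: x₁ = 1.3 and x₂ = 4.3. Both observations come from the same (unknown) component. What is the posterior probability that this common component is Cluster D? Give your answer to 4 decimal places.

0.0507

Posterior ∝ prior × likelihood, so P(k | x) ∝ P(Z=k) f_k(x); normalise over all components.
Since both observations come from the same component, the likelihood for component k is f_k(x₁)·f_k(x₂).
  L_A = [0.0793491] × [2.27138e-21] = 1.80232e-22
  L_B = [0.483941] × [2.97344e-06] = 1.43897e-06
  L_C = [7.15461e-32] × [0.17997] = 1.28761e-32
  L_D = [4.88634e-07] × [0.345672] = 1.68907e-07
Weight by the priors:
  P(Z=A)·L_A = 0.07 × 1.80232e-22 = 1.26163e-23
  P(Z=B)·L_B = 0.55 × 1.43897e-06 = 7.91434e-07
  P(Z=C)·L_C = 0.13 × 1.28761e-32 = 1.6739e-33
  P(Z=D)·L_D = 0.25 × 1.68907e-07 = 4.22269e-08
Normaliser: 1.26163e-23 + 7.91434e-07 + 1.6739e-33 + 4.22269e-08 = 8.33661e-07
Responsibility of Cluster D: 4.22269e-08 / 8.33661e-07 ≈ 0.0507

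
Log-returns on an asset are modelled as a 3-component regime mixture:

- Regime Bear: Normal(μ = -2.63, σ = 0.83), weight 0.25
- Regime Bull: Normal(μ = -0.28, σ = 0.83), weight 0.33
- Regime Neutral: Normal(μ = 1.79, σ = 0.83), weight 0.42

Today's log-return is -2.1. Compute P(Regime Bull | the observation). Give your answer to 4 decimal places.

0.1276

The responsibility of component k is π_k f_k(x) divided by Σ_j π_j f_j(x).
Component likelihoods at x = -2.1:
  f_Bear = (1/(0.83·√(2π)))·exp(−(-2.1−-2.63)²/(2·0.83²)) = 0.480653·exp(-0.20388) = 0.392003
  f_Bull = (1/(0.83·√(2π)))·exp(−(-2.1−-0.28)²/(2·0.83²)) = 0.480653·exp(-2.40412) = 0.0434245
  f_Neutral = (1/(0.83·√(2π)))·exp(−(-2.1−1.79)²/(2·0.83²)) = 0.480653·exp(-10.98280) = 8.16701e-06
Unnormalised posteriors:
  π_Bear·f_Bear = 0.25 × 0.392003 = 0.0980009
  π_Bull·f_Bull = 0.33 × 0.0434245 = 0.0143301
  π_Neutral·f_Neutral = 0.42 × 8.16701e-06 = 3.43014e-06
Normaliser: 0.0980009 + 0.0143301 + 3.43014e-06 = 0.112334
P(Regime Bull | the observation) = 0.0143301 / 0.112334 ≈ 0.1276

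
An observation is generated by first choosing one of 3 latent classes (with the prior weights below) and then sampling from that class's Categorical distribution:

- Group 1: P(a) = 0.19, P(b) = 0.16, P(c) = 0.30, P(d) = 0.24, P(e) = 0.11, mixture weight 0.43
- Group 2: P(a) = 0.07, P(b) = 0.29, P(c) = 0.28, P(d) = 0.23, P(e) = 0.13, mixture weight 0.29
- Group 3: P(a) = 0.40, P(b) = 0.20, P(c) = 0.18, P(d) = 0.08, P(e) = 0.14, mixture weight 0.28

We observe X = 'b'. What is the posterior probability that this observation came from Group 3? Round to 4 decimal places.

Apply Bayes' rule: the posterior for each component is proportional to its prior times its likelihood at x.
Component likelihoods at x = 'b':
  L_1 = P(b | comp) = 0.16
  L_2 = P(b | comp) = 0.29
  L_3 = P(b | comp) = 0.20
Multiply by the mixture weights:
  π_1·L_1 = 0.43 × 0.16 = 0.0688
  π_2·L_2 = 0.29 × 0.29 = 0.0841
  π_3·L_3 = 0.28 × 0.2 = 0.056
Denominator: 0.0688 + 0.0841 + 0.056 = 0.2089
P(Group 3 | x) ≈ 0.2681

0.2681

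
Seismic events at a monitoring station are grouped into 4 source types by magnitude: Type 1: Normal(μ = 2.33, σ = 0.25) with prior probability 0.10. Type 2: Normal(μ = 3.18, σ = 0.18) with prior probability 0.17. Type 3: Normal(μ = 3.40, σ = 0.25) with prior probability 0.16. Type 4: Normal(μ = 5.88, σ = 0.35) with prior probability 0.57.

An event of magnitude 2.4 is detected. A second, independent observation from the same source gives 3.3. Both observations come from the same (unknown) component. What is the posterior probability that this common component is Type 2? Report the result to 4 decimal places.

0.1782

Posterior ∝ prior × likelihood, so P(k | x) ∝ π_k f_k(x); normalise over all components.
Since both observations come from the same component, the likelihood for component k is f_k(x₁)·f_k(x₂).
  f_1 = [1.53443] × [0.000858912] = 0.00131794
  f_2 = [0.000185394] × [1.77471] = 0.00032902
  f_3 = [0.000535321] × [1.47308] = 0.000788571
  f_4 = [3.88667e-22] × [1.80927e-12] = 7.03204e-34
Prior × likelihood for each component:
  π_1·f_1 = 0.10 × 0.00131794 = 0.000131794
  π_2·f_2 = 0.17 × 0.00032902 = 5.59334e-05
  π_3·f_3 = 0.16 × 0.000788571 = 0.000126171
  π_4·f_4 = 0.57 × 7.03204e-34 = 4.00826e-34
Evidence: 0.000131794 + 5.59334e-05 + 0.000126171 + 4.00826e-34 = 0.000313898
Responsibility of Type 2: 5.59334e-05 / 0.000313898 ≈ 0.1782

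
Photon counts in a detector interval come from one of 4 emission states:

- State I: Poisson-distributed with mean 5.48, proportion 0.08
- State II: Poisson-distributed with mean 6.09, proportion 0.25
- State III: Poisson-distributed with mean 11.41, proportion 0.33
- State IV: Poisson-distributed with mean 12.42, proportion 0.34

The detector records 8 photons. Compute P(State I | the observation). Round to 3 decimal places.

0.086

Apply Bayes' rule: the posterior for each component is proportional to its prior times its likelihood at x.
Evaluate each component's likelihood at the observed value:
  p_I = 0.0840989
  p_II = 0.106308
  p_III = 0.0789704
  p_IV = 0.0566911
Multiply by the mixture weights:
  P(Z=I)·p_I = 0.08 × 0.0840989 = 0.00672791
  P(Z=II)·p_II = 0.25 × 0.106308 = 0.0265769
  P(Z=III)·p_III = 0.33 × 0.0789704 = 0.0260602
  P(Z=IV)·p_IV = 0.34 × 0.0566911 = 0.019275
Marginal: 0.00672791 + 0.0265769 + 0.0260602 + 0.019275 = 0.07864
So the posterior for State I is 0.00672791 / 0.07864 ≈ 0.086.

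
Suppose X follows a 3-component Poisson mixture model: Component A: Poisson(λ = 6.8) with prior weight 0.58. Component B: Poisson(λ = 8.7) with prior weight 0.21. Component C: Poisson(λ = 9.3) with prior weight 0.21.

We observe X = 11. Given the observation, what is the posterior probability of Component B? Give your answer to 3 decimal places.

0.297

By Bayes' theorem, P(k | x) = π_k f_k(x) / Σ_j π_j f_j(x).
Evaluate each component's likelihood at the observed value:
  L_A = e^(−6.8)·6.8^11/11! = 0.0401088
  L_B = e^(−8.7)·8.7^11/11! = 0.0901974
  L_C = e^(−9.3)·9.3^11/11! = 0.10309
Unnormalised posteriors:
  π_A·L_A = 0.58 × 0.0401088 = 0.0232631
  π_B·L_B = 0.21 × 0.0901974 = 0.0189415
  π_C·L_C = 0.21 × 0.10309 = 0.021649
Normaliser: 0.0232631 + 0.0189415 + 0.021649 = 0.0638535
P(Component B | x) = 0.0189415 / 0.0638535 ≈ 0.297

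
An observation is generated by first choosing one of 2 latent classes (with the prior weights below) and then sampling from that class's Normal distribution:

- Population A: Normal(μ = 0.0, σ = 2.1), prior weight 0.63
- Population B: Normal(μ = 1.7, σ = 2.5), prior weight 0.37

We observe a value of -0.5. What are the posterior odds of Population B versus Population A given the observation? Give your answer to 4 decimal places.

The posterior odds equal the prior odds times the likelihood ratio: (π_i/π_j)·(f_i(x)/f_j(x)).
Evaluate each component's likelihood at the observed value:
  p_A = (1/(2.1·√(2π)))·exp(−(-0.5−0.0)²/(2·2.1²)) = 0.189973·exp(-0.02834) = 0.184663
  p_B = (1/(2.5·√(2π)))·exp(−(-0.5−1.7)²/(2·2.5²)) = 0.159577·exp(-0.38720) = 0.108346
Posterior odds = (π_B·p_B) / (π_A·p_A) = (0.37·0.108346) / (0.63·0.184663) = 0.0400879 / 0.116338 ≈ 0.3446

0.3446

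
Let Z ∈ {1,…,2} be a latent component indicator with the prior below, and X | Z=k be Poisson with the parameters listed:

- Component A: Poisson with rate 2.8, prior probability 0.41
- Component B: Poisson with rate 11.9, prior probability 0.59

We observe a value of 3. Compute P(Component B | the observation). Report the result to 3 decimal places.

0.012

P(component k | x) = P(Z=k)·f_k(x) / marginal(x), where marginal(x) = Σ_j P(Z=j)·f_j(x).
Evaluate each component's likelihood at the observed value:
  f_A = 0.222484
  f_B = 0.00190715
Weight by the priors:
  P(Z=A)·f_A = 0.41 × 0.222484 = 0.0912183
  P(Z=B)·f_B = 0.59 × 0.00190715 = 0.00112522
Evidence: 0.0912183 + 0.00112522 = 0.0923436
So the posterior for Component B is 0.00112522 / 0.0923436 ≈ 0.012.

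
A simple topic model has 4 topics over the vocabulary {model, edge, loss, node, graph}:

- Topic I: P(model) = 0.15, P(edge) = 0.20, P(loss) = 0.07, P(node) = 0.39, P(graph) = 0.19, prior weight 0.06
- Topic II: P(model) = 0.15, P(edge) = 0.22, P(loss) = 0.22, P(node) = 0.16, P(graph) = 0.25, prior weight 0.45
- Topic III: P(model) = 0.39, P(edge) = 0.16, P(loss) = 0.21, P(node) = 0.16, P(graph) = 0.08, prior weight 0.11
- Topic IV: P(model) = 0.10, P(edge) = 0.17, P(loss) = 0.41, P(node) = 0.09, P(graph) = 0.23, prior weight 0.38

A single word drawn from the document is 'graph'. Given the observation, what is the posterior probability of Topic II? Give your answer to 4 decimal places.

By Bayes' theorem, P(k | x) = π_k f_k(x) / Σ_j π_j f_j(x).
Component likelihoods at x = 'graph':
  p_I = P(graph | comp) = 0.19
  p_II = P(graph | comp) = 0.25
  p_III = P(graph | comp) = 0.08
  p_IV = P(graph | comp) = 0.23
Weight by the priors:
  π_I·p_I = 0.06 × 0.19 = 0.0114
  π_II·p_II = 0.45 × 0.25 = 0.1125
  π_III·p_III = 0.11 × 0.08 = 0.0088
  π_IV·p_IV = 0.38 × 0.23 = 0.0874
Sum: 0.0114 + 0.1125 + 0.0088 + 0.0874 = 0.2201
Responsibility of Topic II: 0.1125 / 0.2201 ≈ 0.5111

0.5111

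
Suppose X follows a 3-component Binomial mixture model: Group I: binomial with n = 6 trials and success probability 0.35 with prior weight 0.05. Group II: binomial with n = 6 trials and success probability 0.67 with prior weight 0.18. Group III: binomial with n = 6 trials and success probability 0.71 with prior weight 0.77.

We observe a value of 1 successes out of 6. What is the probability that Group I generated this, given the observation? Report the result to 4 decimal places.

Apply Bayes' rule: the posterior for each component is proportional to its prior times its likelihood at x.
Evaluate each component's likelihood at the observed value:
  p_I = 0.243661
  p_II = 0.0157324
  p_III = 0.00873775
Prior × likelihood for each component:
  w_I·p_I = 0.05 × 0.243661 = 0.0121831
  w_II·p_II = 0.18 × 0.0157324 = 0.00283184
  w_III·p_III = 0.77 × 0.00873775 = 0.00672807
Marginal: 0.0121831 + 0.00283184 + 0.00672807 = 0.021743
P(Group I | the observation) = 0.0121831 / 0.021743 ≈ 0.5603

0.5603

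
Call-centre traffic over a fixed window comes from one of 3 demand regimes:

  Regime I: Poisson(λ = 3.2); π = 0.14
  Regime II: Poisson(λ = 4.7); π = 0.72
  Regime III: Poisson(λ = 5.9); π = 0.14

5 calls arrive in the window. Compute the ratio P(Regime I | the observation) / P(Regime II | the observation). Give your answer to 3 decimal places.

0.127

Posterior odds = (π_i f_i(x)) / (π_j f_j(x)); the normalising sum cancels.
Evaluate each component's likelihood at the observed value:
  L_I = 0.113979
  L_II = 0.17383
  L_III = 0.163208
0.0159571 / 0.125157 ≈ 0.127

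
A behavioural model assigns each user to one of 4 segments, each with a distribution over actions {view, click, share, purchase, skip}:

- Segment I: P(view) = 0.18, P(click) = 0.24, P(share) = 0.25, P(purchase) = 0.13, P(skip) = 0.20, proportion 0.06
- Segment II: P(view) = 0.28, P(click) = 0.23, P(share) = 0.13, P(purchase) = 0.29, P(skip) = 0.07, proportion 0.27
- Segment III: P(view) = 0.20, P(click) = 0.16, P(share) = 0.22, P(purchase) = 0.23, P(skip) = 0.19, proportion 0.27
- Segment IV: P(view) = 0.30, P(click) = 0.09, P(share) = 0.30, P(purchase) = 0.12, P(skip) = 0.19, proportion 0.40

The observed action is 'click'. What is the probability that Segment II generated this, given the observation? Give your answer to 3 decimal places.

Posterior ∝ prior × likelihood, so P(k | x) ∝ w_k f_k(x); normalise over all components.
Categorical probabilities:
  p_I = 0.24
  p_II = 0.23
  p_III = 0.16
  p_IV = 0.09
Weight by the priors:
  w_I·p_I = 0.06 × 0.24 = 0.0144
  w_II·p_II = 0.27 × 0.23 = 0.0621
  w_III·p_III = 0.27 × 0.16 = 0.0432
  w_IV·p_IV = 0.40 × 0.09 = 0.036
Normaliser: 0.0144 + 0.0621 + 0.0432 + 0.036 = 0.1557
So the posterior for Segment II is 0.0621 / 0.1557 ≈ 0.399.

0.399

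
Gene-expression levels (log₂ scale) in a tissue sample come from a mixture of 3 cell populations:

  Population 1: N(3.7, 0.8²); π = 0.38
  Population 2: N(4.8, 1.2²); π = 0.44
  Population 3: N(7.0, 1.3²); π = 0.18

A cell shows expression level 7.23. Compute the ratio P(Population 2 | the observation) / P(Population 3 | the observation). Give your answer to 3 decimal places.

The posterior odds equal the prior odds times the likelihood ratio: (P(Z=i)/P(Z=j))·(f_i(x)/f_j(x)).
Evaluate each component's likelihood at the observed value:
  p_1 = 2.95073e-05
  p_2 = 0.0427848
  p_3 = 0.302113
Posterior odds = (P(Z=2)·p_2) / (P(Z=3)·p_3) = (0.44·0.0427848) / (0.18·0.302113) = 0.0188253 / 0.0543804 ≈ 0.346

0.346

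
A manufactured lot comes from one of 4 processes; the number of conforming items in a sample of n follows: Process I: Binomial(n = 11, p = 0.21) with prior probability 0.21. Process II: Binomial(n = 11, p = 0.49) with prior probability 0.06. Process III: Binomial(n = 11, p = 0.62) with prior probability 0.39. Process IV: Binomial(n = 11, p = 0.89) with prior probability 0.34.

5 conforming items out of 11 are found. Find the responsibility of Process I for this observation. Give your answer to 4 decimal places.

By Bayes' theorem, P(k | x) = P(Z=k) f_k(x) / Σ_j P(Z=j) f_j(x).
Component likelihoods at x = 5 conforming items out of 11:
  L_I = 0.0458671
  L_II = 0.229638
  L_III = 0.127439
  L_IV = 0.000457034
Unnormalised posteriors:
  P(Z=I)·L_I = 0.21 × 0.0458671 = 0.00963208
  P(Z=II)·L_II = 0.06 × 0.229638 = 0.0137783
  P(Z=III)·L_III = 0.39 × 0.127439 = 0.0497012
  P(Z=IV)·L_IV = 0.34 × 0.000457034 = 0.000155391
Sum: 0.00963208 + 0.0137783 + 0.0497012 + 0.000155391 = 0.0732669
Responsibility of Process I: 0.00963208 / 0.0732669 ≈ 0.1315

0.1315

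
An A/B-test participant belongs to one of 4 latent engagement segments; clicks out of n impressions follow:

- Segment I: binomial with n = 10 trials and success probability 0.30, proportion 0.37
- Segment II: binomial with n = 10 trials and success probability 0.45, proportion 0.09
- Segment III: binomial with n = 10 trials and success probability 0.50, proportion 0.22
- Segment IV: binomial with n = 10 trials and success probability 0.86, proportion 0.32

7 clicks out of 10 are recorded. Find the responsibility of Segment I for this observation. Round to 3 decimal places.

P(component k | x) = π_k·f_k(x) / marginal(x), where marginal(x) = Σ_j π_j·f_j(x).
Binomial probabilities:
  p_I = C(10,7)·0.30^7·0.70^3 = 120·0.0002187·0.343 = 0.00900169
  p_II = C(10,7)·0.45^7·0.55^3 = 120·0.00373669·0.166375 = 0.0746031
  p_III = C(10,7)·0.50^7·0.50^3 = 120·0.0078125·0.125 = 0.117188
  p_IV = C(10,7)·0.86^7·0.14^3 = 120·0.347928·0.002744 = 0.114566
Prior × likelihood for each component:
  π_I·p_I = 0.37 × 0.00900169 = 0.00333063
  π_II·p_II = 0.09 × 0.0746031 = 0.00671428
  π_III·p_III = 0.22 × 0.117188 = 0.0257812
  π_IV·p_IV = 0.32 × 0.114566 = 0.036661
Denominator: 0.00333063 + 0.00671428 + 0.0257812 + 0.036661 = 0.0724872
P(Segment I | the observation) = 0.00333063 / 0.0724872 ≈ 0.046

0.046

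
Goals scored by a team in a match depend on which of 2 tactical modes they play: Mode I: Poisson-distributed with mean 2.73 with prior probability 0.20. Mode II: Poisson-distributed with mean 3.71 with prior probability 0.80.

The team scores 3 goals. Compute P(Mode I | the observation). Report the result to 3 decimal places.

0.210

By Bayes' theorem, P(k | x) = P(Z=k) f_k(x) / Σ_j P(Z=j) f_j(x).
Evaluate each component's likelihood at the observed value:
  p_I = 0.221163
  p_II = 0.208323
Multiply by the mixture weights:
  P(Z=I)·p_I = 0.20 × 0.221163 = 0.0442326
  P(Z=II)·p_II = 0.80 × 0.208323 = 0.166659
Denominator: 0.0442326 + 0.166659 = 0.210891
P(Mode I | 3 goals) = 0.0442326 / 0.210891 ≈ 0.210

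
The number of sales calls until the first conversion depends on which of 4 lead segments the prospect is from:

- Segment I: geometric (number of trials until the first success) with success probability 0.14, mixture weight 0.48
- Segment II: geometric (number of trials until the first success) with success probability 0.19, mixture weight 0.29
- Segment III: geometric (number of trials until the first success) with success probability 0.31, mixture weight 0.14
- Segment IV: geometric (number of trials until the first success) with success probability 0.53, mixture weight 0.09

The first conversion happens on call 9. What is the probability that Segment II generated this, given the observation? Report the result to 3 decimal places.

0.313

By Bayes' theorem, P(k | x) = π_k f_k(x) / Σ_j π_j f_j(x).
Evaluate each component's likelihood at the observed value:
  L_I = 0.14·(1−0.14)^8 = 0.14·0.299218 = 0.0418905
  L_II = 0.19·(1−0.19)^8 = 0.19·0.185302 = 0.0352074
  L_III = 0.31·(1−0.31)^8 = 0.31·0.0513798 = 0.0159277
  L_IV = 0.53·(1−0.53)^8 = 0.53·0.00238113 = 0.001262
Unnormalised posteriors:
  π_I·L_I = 0.48 × 0.0418905 = 0.0201074
  π_II·L_II = 0.29 × 0.0352074 = 0.0102101
  π_III·L_III = 0.14 × 0.0159277 = 0.00222988
  π_IV·L_IV = 0.09 × 0.001262 = 0.00011358
Sum: 0.0201074 + 0.0102101 + 0.00222988 + 0.00011358 = 0.0326611
P(Segment II | data) ≈ 0.313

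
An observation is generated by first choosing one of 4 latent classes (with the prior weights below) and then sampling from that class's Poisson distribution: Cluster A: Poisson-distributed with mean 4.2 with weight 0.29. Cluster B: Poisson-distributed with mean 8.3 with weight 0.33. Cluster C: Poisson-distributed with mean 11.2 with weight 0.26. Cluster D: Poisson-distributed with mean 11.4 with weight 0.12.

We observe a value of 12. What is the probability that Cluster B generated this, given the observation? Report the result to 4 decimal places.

Posterior ∝ prior × likelihood, so P(k | x) ∝ π_k f_k(x); normalise over all components.
Poisson probabilities:
  p_A = 0.00094323
  p_B = 0.0554569
  p_C = 0.11122
  p_D = 0.112607
Unnormalised posteriors:
  π_A·p_A = 0.29 × 0.00094323 = 0.000273537
  π_B·p_B = 0.33 × 0.0554569 = 0.0183008
  π_C·p_C = 0.26 × 0.11122 = 0.0289171
  π_D·p_D = 0.12 × 0.112607 = 0.0135128
Evidence: 0.000273537 + 0.0183008 + 0.0289171 + 0.0135128 = 0.0610042
P(Cluster B | x) ≈ 0.3000

0.3000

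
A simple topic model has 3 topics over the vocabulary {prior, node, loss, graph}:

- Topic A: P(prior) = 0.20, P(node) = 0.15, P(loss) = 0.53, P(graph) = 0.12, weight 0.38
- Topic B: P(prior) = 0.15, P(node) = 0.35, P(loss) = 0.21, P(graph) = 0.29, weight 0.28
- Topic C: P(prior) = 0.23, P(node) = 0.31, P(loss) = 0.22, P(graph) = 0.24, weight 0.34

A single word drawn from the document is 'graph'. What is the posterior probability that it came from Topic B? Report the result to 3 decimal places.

Apply Bayes' rule: the posterior for each component is proportional to its prior times its likelihood at x.
Categorical probabilities:
  L_A = 0.12
  L_B = 0.29
  L_C = 0.24
Multiply by the mixture weights:
  w_A·L_A = 0.38 × 0.12 = 0.0456
  w_B·L_B = 0.28 × 0.29 = 0.0812
  w_C·L_C = 0.34 × 0.24 = 0.0816
Marginal: 0.0456 + 0.0812 + 0.0816 = 0.2084
P(Topic B | x) ≈ 0.390

0.390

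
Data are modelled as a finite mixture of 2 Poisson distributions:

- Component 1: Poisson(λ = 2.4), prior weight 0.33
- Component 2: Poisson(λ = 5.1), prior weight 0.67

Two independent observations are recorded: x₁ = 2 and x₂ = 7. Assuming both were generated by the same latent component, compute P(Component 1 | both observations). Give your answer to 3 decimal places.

Posterior ∝ prior × likelihood, so P(k | x) ∝ π_k f_k(x); normalise over all components.
Since both observations come from the same component, the likelihood for component k is f_k(x₁)·f_k(x₂).
  p_1 = [e^(−2.4)·2.4^2/2! = 0.261268] × [0.00825546] = 0.00215689
  p_2 = [e^(−5.1)·5.1^2/2! = 0.0792882] × [0.108557] = 0.00860731
Multiply by the mixture weights:
  π_1·p_1 = 0.33 × 0.00215689 = 0.000711772
  π_2·p_2 = 0.67 × 0.00860731 = 0.0057669
Normaliser: 0.000711772 + 0.0057669 = 0.00647867
P(Component 1 | x₁, x₂) = 0.000711772 / 0.00647867 ≈ 0.110

0.110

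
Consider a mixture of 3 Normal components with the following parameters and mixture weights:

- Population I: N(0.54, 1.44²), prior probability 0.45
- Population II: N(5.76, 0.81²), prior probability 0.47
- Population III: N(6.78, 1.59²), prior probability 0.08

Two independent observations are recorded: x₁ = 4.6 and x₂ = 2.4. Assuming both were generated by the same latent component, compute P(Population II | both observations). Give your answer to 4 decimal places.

0.0225

Posterior ∝ prior × likelihood, so P(k | x) ∝ P(Z=k) f_k(x); normalise over all components.
Since both observations come from the same component, the likelihood for component k is f_k(x₁)·f_k(x₂).
  f_I = [(1/(1.44·√(2π)))·exp(−(4.6−0.54)²/(2·1.44²)) = 0.277043·exp(-3.97463) = 0.00520459] × [0.120298] = 0.000626101
  f_II = [(1/(0.81·√(2π)))·exp(−(4.6−5.76)²/(2·0.81²)) = 0.492521·exp(-1.02545) = 0.176635] × [9.03532e-05] = 1.59595e-05
  f_III = [(1/(1.59·√(2π)))·exp(−(4.6−6.78)²/(2·1.59²)) = 0.250907·exp(-0.93992) = 0.0980196] × [0.00564545] = 0.000553365
Multiply by the mixture weights:
  P(Z=I)·f_I = 0.45 × 0.000626101 = 0.000281746
  P(Z=II)·f_II = 0.47 × 1.59595e-05 = 7.50097e-06
  P(Z=III)·f_III = 0.08 × 0.000553365 = 4.42692e-05
Normaliser: 0.000281746 + 7.50097e-06 + 4.42692e-05 = 0.000333516
P(Population II | x₁,x₂) ≈ 0.0225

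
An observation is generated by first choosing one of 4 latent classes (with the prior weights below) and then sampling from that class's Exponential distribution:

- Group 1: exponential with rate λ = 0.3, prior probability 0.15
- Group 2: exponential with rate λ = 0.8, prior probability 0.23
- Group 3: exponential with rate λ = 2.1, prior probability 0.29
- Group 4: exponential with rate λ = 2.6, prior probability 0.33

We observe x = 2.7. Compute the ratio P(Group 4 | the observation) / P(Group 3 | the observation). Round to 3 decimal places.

0.365

Posterior odds = (P(Z=i) f_i(x)) / (P(Z=j) f_j(x)); the normalising sum cancels.
Component likelihoods at x = 2.7:
  L_1 = 0.3·e^(−0.3·2.7) = 0.3·e^(−0.8100) = 0.133457
  L_2 = 0.8·e^(−0.8·2.7) = 0.8·e^(−2.1600) = 0.0922601
  L_3 = 2.1·e^(−2.1·2.7) = 2.1·e^(−5.6700) = 0.00724052
  L_4 = 2.6·e^(−2.6·2.7) = 2.6·e^(−7.0200) = 0.00232395
Odds = (0.33/0.29) × (0.00232395/0.00724052) = 1.13793 × 0.320964 ≈ 0.365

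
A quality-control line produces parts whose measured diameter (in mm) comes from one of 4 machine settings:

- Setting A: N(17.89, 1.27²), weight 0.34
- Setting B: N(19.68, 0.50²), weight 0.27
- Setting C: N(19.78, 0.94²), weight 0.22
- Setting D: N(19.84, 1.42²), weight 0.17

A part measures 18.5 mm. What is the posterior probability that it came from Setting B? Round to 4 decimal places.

0.0756

By Bayes' theorem, P(k | x) = w_k f_k(x) / Σ_j w_j f_j(x).
Component likelihoods at x = 18.5 mm:
  f_A = 0.279905
  f_B = 0.0492625
  f_C = 0.167935
  f_D = 0.179992
Unnormalised posteriors:
  w_A·f_A = 0.34 × 0.279905 = 0.0951675
  w_B·f_B = 0.27 × 0.0492625 = 0.0133009
  w_C·f_C = 0.22 × 0.167935 = 0.0369457
  w_D·f_D = 0.17 × 0.179992 = 0.0305986
Evidence: 0.0951675 + 0.0133009 + 0.0369457 + 0.0305986 = 0.176013
So the posterior for Setting B is 0.0133009 / 0.176013 ≈ 0.0756.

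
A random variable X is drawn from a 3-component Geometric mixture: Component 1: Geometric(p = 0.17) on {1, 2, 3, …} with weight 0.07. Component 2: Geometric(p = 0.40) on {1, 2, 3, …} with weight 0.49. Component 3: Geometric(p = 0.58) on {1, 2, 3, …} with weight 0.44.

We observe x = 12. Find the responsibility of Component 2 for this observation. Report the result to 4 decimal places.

By Bayes' theorem, P(k | x) = π_k f_k(x) / Σ_j π_j f_j(x).
Component likelihoods at x = 12:
  p_1 = 0.0218931
  p_2 = 0.00145119
  p_3 = 4.16074e-05
Unnormalised posteriors:
  π_1·p_1 = 0.07 × 0.0218931 = 0.00153252
  π_2·p_2 = 0.49 × 0.00145119 = 0.000711082
  π_3·p_3 = 0.44 × 4.16074e-05 = 1.83072e-05
Sum: 0.00153252 + 0.000711082 + 1.83072e-05 = 0.00226191
P(Component 2 | data) ≈ 0.3144

0.3144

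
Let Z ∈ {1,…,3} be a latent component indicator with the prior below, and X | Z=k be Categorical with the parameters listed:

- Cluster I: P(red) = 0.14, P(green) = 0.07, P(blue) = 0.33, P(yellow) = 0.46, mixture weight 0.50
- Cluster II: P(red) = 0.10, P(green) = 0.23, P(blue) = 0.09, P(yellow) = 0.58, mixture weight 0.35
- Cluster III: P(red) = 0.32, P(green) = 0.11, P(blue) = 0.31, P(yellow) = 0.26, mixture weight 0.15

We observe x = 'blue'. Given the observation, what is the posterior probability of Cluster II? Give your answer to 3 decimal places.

0.130

By Bayes' theorem, P(k | x) = P(Z=k) f_k(x) / Σ_j P(Z=j) f_j(x).
Evaluate each component's likelihood at the observed value:
  p_I = P(blue | comp) = 0.33
  p_II = P(blue | comp) = 0.09
  p_III = P(blue | comp) = 0.31
Weight by the priors:
  P(Z=I)·p_I = 0.50 × 0.33 = 0.165
  P(Z=II)·p_II = 0.35 × 0.09 = 0.0315
  P(Z=III)·p_III = 0.15 × 0.31 = 0.0465
Normaliser: 0.165 + 0.0315 + 0.0465 = 0.243
Responsibility of Cluster II: 0.0315 / 0.243 ≈ 0.130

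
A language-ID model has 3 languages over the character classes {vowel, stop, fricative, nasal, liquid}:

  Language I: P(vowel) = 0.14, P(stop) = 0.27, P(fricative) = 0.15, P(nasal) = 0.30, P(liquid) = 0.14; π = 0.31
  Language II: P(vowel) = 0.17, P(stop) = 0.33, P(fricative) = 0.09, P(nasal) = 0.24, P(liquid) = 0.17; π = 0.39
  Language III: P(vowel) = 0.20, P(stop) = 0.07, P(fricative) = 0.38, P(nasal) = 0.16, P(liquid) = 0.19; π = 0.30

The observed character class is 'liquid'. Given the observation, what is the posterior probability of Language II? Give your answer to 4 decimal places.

0.3977

By Bayes' theorem, P(k | x) = π_k f_k(x) / Σ_j π_j f_j(x).
Categorical probabilities:
  L_I = 0.14
  L_II = 0.17
  L_III = 0.19
Weight by the priors:
  π_I·L_I = 0.31 × 0.14 = 0.0434
  π_II·L_II = 0.39 × 0.17 = 0.0663
  π_III·L_III = 0.30 × 0.19 = 0.057
Denominator: 0.0434 + 0.0663 + 0.057 = 0.1667
So the posterior for Language II is 0.0663 / 0.1667 ≈ 0.3977.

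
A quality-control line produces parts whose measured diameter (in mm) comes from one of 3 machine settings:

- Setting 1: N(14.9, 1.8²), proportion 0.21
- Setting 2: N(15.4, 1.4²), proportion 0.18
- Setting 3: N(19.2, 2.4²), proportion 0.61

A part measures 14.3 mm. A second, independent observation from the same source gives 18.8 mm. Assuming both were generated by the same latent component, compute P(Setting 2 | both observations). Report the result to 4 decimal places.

The responsibility of component k is π_k f_k(x) divided by Σ_j π_j f_j(x).
Since both observations come from the same component, the likelihood for component k is f_k(x₁)·f_k(x₂).
  f_1 = [0.209657] × [0.0211959] = 0.00444388
  f_2 = [0.20928] × [0.0149299] = 0.00312452
  f_3 = [0.0206796] × [0.163933] = 0.00339007
Unnormalised posteriors:
  π_1·f_1 = 0.21 × 0.00444388 = 0.000933214
  π_2·f_2 = 0.18 × 0.00312452 = 0.000562414
  π_3·f_3 = 0.61 × 0.00339007 = 0.00206794
Sum: 0.000933214 + 0.000562414 + 0.00206794 = 0.00356357
P(Setting 2 | data) = 0.000562414 / 0.00356357 ≈ 0.1578

0.1578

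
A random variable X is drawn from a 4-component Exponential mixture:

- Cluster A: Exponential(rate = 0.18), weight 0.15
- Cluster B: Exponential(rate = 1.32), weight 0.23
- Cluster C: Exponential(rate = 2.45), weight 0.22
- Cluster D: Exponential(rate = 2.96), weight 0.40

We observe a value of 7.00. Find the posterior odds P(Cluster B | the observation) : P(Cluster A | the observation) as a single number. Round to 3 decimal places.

0.004

The posterior odds equal the prior odds times the likelihood ratio: (P(Z=i)/P(Z=j))·(f_i(x)/f_j(x)).
Evaluate each component's likelihood at the observed value:
  L_A = 0.18·e^(−0.18·7.00) = 0.18·e^(−1.2600) = 0.0510577
  L_B = 1.32·e^(−1.32·7.00) = 1.32·e^(−9.2400) = 0.000128142
  L_C = 2.45·e^(−2.45·7.00) = 2.45·e^(−17.1500) = 8.73003e-08
  L_D = 2.96·e^(−2.96·7.00) = 2.96·e^(−20.7200) = 2.96968e-09
Posterior odds = (P(Z=B)·L_B) / (P(Z=A)·L_A) = (0.23·0.000128142) / (0.15·0.0510577) = 2.94728e-05 / 0.00765866 ≈ 0.004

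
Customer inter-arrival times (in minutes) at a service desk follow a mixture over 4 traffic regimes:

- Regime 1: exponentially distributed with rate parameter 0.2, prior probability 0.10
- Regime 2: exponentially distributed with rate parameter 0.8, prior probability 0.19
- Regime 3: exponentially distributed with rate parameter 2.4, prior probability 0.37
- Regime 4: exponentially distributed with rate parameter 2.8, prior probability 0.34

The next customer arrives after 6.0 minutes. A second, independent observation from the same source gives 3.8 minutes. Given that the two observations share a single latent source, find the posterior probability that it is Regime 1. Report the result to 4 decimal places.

0.9217

P(component k | x) = π_k·f_k(x) / marginal(x), where marginal(x) = Σ_j π_j·f_j(x).
Since both observations come from the same component, the likelihood for component k is f_k(x₁)·f_k(x₂).
  p_1 = [0.0602388] × [0.0935333] = 0.00563434
  p_2 = [0.0065838] × [0.0382679] = 0.000251948
  p_3 = [1.33774e-06] × [0.000262691] = 3.51412e-10
  p_4 = [1.41583e-07] × [6.70293e-05] = 9.4902e-12
Multiply by the mixture weights:
  π_1·p_1 = 0.10 × 0.00563434 = 0.000563434
  π_2·p_2 = 0.19 × 0.000251948 = 4.78702e-05
  π_3·p_3 = 0.37 × 3.51412e-10 = 1.30022e-10
  π_4·p_4 = 0.34 × 9.4902e-12 = 3.22667e-12
Normaliser: 0.000563434 + 4.78702e-05 + 1.30022e-10 + 3.22667e-12 = 0.000611304
So the posterior for Regime 1 is 0.000563434 / 0.000611304 ≈ 0.9217.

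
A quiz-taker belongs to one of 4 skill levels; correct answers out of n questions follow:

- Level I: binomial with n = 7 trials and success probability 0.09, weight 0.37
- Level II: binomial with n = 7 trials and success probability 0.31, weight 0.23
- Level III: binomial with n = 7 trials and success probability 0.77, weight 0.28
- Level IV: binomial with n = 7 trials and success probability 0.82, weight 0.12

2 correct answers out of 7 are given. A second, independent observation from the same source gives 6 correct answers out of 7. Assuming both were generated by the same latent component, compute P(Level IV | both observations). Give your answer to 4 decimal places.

Apply Bayes' rule: the posterior for each component is proportional to its prior times its likelihood at x.
Since both observations come from the same component, the likelihood for component k is f_k(x₁)·f_k(x₂).
  p_I = [C(7,2)·0.09^2·0.91^5 = 21·0.0081·0.624032 = 0.106148] × [3.38528e-06] = 3.5934e-07
  p_II = [C(7,2)·0.31^2·0.69^5 = 21·0.0961·0.156403 = 0.315637] × [0.00428664] = 0.00135302
  p_III = [C(7,2)·0.77^2·0.23^5 = 21·0.5929·0.000643634 = 0.00801383] × [0.33556] = 0.00268912
  p_IV = [C(7,2)·0.82^2·0.18^5 = 21·0.6724·0.000188957 = 0.00266815] × [0.383048] = 0.00102203
Unnormalised posteriors:
  P(Z=I)·p_I = 0.37 × 3.5934e-07 = 1.32956e-07
  P(Z=II)·p_II = 0.23 × 0.00135302 = 0.000311195
  P(Z=III)·p_III = 0.28 × 0.00268912 = 0.000752954
  P(Z=IV)·p_IV = 0.12 × 0.00102203 = 0.000122643
Sum: 1.32956e-07 + 0.000311195 + 0.000752954 + 0.000122643 = 0.00118693
So the posterior for Level IV is 0.000122643 / 0.00118693 ≈ 0.1033.

0.1033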